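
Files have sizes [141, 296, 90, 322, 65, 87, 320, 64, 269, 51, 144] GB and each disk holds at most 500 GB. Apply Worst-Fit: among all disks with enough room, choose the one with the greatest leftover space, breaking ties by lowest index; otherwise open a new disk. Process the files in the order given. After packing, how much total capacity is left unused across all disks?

151

Put 141 GB in disk 1; 359 GB remain.
Put 296 GB in disk 1; 63 GB remain.
Put 90 GB in disk 2; 410 GB remain.
Put 322 GB in disk 2; 88 GB remain.
Put 65 GB in disk 2; 23 GB remain.
Put 87 GB in disk 3; 413 GB remain.
Put 320 GB in disk 3; 93 GB remain.
Put 64 GB in disk 3; 29 GB remain.
Put 269 GB in disk 4; 231 GB remain.
Put 51 GB in disk 4; 180 GB remain.
Put 144 GB in disk 4; 36 GB remain.
4 disks × 500 GB = 2000 GB; used 1849 GB; unused 151 GB.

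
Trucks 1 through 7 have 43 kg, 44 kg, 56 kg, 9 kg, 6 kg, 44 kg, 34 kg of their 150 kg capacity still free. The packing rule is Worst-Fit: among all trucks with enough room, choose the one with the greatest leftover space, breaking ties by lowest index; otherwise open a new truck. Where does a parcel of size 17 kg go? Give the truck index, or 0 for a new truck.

3

Trucks with room: truck 1 (43 kg), truck 2 (44 kg), truck 3 (56 kg), truck 6 (44 kg), truck 7 (34 kg).
Most room is truck 3 with 56 kg free.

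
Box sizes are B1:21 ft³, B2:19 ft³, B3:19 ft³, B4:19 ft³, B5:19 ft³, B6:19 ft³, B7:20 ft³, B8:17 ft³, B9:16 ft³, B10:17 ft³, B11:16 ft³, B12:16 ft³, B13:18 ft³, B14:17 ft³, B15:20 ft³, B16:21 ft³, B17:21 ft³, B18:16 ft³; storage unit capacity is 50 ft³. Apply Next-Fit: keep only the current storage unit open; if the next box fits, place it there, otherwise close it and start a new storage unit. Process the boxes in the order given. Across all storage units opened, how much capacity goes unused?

B1 (21 ft³) → storage unit 1 (remaining 29 ft³)
B2 (19 ft³) → storage unit 1 (remaining 10 ft³)
B3 (19 ft³) → storage unit 2 (remaining 31 ft³)
B4 (19 ft³) → storage unit 2 (remaining 12 ft³)
B5 (19 ft³) → storage unit 3 (remaining 31 ft³)
B6 (19 ft³) → storage unit 3 (remaining 12 ft³)
B7 (20 ft³) → storage unit 4 (remaining 30 ft³)
B8 (17 ft³) → storage unit 4 (remaining 13 ft³)
B9 (16 ft³) → storage unit 5 (remaining 34 ft³)
B10 (17 ft³) → storage unit 5 (remaining 17 ft³)
B11 (16 ft³) → storage unit 5 (remaining 1 ft³)
B12 (16 ft³) → storage unit 6 (remaining 34 ft³)
B13 (18 ft³) → storage unit 6 (remaining 16 ft³)
B14 (17 ft³) → storage unit 7 (remaining 33 ft³)
B15 (20 ft³) → storage unit 7 (remaining 13 ft³)
B16 (21 ft³) → storage unit 8 (remaining 29 ft³)
B17 (21 ft³) → storage unit 8 (remaining 8 ft³)
B18 (16 ft³) → storage unit 9 (remaining 34 ft³)
9 storage units × 50 ft³ = 450 ft³; used 331 ft³; unused 119 ft³.

119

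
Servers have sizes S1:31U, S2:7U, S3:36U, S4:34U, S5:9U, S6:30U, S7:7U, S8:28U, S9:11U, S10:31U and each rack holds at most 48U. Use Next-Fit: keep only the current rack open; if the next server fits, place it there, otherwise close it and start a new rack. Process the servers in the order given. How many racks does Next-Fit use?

6

rack 1: place S1 (31U), 17U left
rack 1: place S2 (7U), 10U left
rack 2: place S3 (36U), 12U left
rack 3: place S4 (34U), 14U left
rack 3: place S5 (9U), 5U left
rack 4: place S6 (30U), 18U left
rack 4: place S7 (7U), 11U left
rack 5: place S8 (28U), 20U left
rack 5: place S9 (11U), 9U left
rack 6: place S10 (31U), 17U left
Final racks: [31,7] [36] [34,9] [30,7] [28,11] [31].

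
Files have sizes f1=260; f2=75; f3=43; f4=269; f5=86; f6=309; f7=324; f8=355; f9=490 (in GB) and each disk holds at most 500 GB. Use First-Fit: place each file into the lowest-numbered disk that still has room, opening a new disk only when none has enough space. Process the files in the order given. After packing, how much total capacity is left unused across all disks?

789

f1 (260 GB) → disk 1 (remaining 240 GB)
f2 (75 GB) → disk 1 (remaining 165 GB)
f3 (43 GB) → disk 1 (remaining 122 GB)
f4 (269 GB) → disk 2 (remaining 231 GB)
f5 (86 GB) → disk 1 (remaining 36 GB)
f6 (309 GB) → disk 3 (remaining 191 GB)
f7 (324 GB) → disk 4 (remaining 176 GB)
f8 (355 GB) → disk 5 (remaining 145 GB)
f9 (490 GB) → disk 6 (remaining 10 GB)
6 disks × 500 GB = 3000 GB; used 2211 GB; unused 789 GB.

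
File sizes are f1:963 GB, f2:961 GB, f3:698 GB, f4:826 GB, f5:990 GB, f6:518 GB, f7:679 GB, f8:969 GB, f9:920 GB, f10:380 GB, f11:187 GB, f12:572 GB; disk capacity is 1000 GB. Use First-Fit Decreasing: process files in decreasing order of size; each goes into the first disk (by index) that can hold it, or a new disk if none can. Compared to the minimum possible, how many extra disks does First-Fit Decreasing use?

First-Fit Decreasing: [990] [969] [963] [961] [920] [826] [698,187] [679] [572,380] [518] → 10 disks.
10 files exceed 500 GB (half the capacity), and no two of those can share a disk, so at least 10 disks are needed.
So 10 is already optimal.

0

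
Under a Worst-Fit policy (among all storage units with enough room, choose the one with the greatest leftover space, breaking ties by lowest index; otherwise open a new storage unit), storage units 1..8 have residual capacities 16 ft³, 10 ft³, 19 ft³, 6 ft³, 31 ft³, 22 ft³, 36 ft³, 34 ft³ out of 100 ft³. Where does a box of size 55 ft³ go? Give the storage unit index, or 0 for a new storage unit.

0

No storage unit has ≥ 55 ft³ free, so a new storage unit is opened.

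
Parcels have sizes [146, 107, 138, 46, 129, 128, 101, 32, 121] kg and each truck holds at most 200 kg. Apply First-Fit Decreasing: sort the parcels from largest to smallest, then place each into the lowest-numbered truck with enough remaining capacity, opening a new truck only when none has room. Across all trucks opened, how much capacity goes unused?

Sorted descending: 146, 138, 129, 128, 121, 107, 101, 46, 32.
146 kg → truck 1 (remaining 54 kg)
138 kg → truck 2 (remaining 62 kg)
129 kg → truck 3 (remaining 71 kg)
128 kg → truck 4 (remaining 72 kg)
121 kg → truck 5 (remaining 79 kg)
107 kg → truck 6 (remaining 93 kg)
101 kg → truck 7 (remaining 99 kg)
46 kg → truck 1 (remaining 8 kg)
32 kg → truck 2 (remaining 30 kg)
7 trucks × 200 kg = 1400 kg; used 948 kg; unused 452 kg.

452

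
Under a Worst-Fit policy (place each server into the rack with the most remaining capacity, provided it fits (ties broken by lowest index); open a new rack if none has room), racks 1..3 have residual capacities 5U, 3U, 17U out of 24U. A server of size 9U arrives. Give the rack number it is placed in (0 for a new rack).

Racks with room: rack 3 (17U).
Most room is rack 3 with 17U free.

3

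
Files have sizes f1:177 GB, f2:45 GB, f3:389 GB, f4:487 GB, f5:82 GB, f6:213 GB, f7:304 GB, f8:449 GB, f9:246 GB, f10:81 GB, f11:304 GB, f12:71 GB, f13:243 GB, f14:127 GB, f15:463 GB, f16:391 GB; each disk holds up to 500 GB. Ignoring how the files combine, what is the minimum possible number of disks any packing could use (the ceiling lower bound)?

9

Total size = 177 + 45 + 389 + 487 + 82 + 213 + 304 + 449 + 246 + 81 + 304 + 71 + 243 + 127 + 463 + 391 = 4072 GB.
⌈4072 / 500⌉ = 9.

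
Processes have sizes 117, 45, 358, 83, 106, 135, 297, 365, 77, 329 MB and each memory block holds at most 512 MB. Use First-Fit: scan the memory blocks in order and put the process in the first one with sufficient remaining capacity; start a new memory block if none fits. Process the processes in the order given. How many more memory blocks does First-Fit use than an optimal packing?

1

First-Fit: [117,45,83,106,135] [358,77] [297] [365] [329] → 5 memory blocks.
Total size 1912 MB; any packing needs at least ⌈1912/512⌉ = 4 memory blocks.
An optimal packing achieves that bound: [365,135] [358,117] [329,106,77] [297,83,45] → 4 memory blocks.
Excess: 5 − 4 = 1.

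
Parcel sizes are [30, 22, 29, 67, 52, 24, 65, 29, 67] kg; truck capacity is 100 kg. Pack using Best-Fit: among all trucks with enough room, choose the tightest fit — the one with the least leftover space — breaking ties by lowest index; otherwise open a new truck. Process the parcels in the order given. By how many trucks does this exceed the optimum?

1

Best-Fit: [30,22,29] [67,24] [52] [65,29] [67] → 5 trucks.
Total size 385 kg; any packing needs at least ⌈385/100⌉ = 4 trucks.
An optimal packing achieves that bound: [67,30] [67,29] [65,29] [52,24,22] → 4 trucks.
Excess: 5 − 4 = 1.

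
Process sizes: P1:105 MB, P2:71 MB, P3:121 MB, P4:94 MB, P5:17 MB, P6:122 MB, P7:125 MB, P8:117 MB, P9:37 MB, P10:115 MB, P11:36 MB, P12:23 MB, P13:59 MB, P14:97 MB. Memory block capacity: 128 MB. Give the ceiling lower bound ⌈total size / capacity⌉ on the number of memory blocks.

Total size = 105 + 71 + 121 + 94 + 17 + 122 + 125 + 117 + 37 + 115 + 36 + 23 + 59 + 97 = 1139 MB.
⌈1139 / 128⌉ = 9.

9 memory blocks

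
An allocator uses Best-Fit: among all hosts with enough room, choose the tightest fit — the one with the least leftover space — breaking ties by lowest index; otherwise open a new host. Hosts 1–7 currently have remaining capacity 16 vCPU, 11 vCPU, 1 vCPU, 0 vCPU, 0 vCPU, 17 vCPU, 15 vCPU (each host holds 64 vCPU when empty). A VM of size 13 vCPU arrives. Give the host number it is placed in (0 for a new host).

Hosts with room: host 1 (16 vCPU), host 6 (17 vCPU), host 7 (15 vCPU).
Tightest fit is host 7 with 15 vCPU free.

7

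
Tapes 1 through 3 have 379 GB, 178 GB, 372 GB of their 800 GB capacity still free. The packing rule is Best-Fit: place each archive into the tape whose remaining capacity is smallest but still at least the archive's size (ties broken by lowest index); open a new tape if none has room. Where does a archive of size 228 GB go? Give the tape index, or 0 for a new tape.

Tapes with room: tape 1 (379 GB), tape 3 (372 GB).
Tightest fit is tape 3 with 372 GB free.

3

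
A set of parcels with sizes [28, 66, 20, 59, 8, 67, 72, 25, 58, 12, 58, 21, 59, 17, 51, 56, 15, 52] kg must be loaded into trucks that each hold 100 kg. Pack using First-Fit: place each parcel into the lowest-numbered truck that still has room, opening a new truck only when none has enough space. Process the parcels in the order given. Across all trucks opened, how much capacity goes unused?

truck 1: place 28 kg, 72 kg left
truck 1: place 66 kg, 6 kg left
truck 2: place 20 kg, 80 kg left
truck 2: place 59 kg, 21 kg left
truck 2: place 8 kg, 13 kg left
truck 3: place 67 kg, 33 kg left
truck 4: place 72 kg, 28 kg left
truck 3: place 25 kg, 8 kg left
truck 5: place 58 kg, 42 kg left
truck 2: place 12 kg, 1 kg left
truck 6: place 58 kg, 42 kg left
truck 4: place 21 kg, 7 kg left
truck 7: place 59 kg, 41 kg left
truck 5: place 17 kg, 25 kg left
truck 8: place 51 kg, 49 kg left
truck 9: place 56 kg, 44 kg left
truck 5: place 15 kg, 10 kg left
truck 10: place 52 kg, 48 kg left
10 trucks × 100 kg = 1000 kg; used 744 kg; unused 256 kg.

256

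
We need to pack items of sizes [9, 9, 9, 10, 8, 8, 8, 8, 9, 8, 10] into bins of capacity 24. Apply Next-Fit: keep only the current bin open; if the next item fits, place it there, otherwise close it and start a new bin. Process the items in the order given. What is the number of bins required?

5

9 → bin 1 (remaining 15)
9 → bin 1 (remaining 6)
9 → bin 2 (remaining 15)
10 → bin 2 (remaining 5)
8 → bin 3 (remaining 16)
8 → bin 3 (remaining 8)
8 → bin 3 (remaining 0)
8 → bin 4 (remaining 16)
9 → bin 4 (remaining 7)
8 → bin 5 (remaining 16)
10 → bin 5 (remaining 6)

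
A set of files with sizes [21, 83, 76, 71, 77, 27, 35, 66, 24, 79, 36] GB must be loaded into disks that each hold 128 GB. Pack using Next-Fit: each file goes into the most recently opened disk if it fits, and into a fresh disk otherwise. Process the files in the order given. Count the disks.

disk 1: place 21 GB, 107 GB left
disk 1: place 83 GB, 24 GB left
disk 2: place 76 GB, 52 GB left
disk 3: place 71 GB, 57 GB left
disk 4: place 77 GB, 51 GB left
disk 4: place 27 GB, 24 GB left
disk 5: place 35 GB, 93 GB left
disk 5: place 66 GB, 27 GB left
disk 5: place 24 GB, 3 GB left
disk 6: place 79 GB, 49 GB left
disk 6: place 36 GB, 13 GB left
Final disks: [21,83] [76] [71] [77,27] [35,66,24] [79,36].

6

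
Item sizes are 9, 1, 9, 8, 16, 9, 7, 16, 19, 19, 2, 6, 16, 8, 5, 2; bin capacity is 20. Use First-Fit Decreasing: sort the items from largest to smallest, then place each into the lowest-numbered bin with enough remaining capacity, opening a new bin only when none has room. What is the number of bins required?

Sorted descending: 19, 19, 16, 16, 16, 9, 9, 9, 8, 8, 7, 6, 5, 2, 2, 1.
19 → bin 1 (remaining 1)
19 → bin 2 (remaining 1)
16 → bin 3 (remaining 4)
16 → bin 4 (remaining 4)
16 → bin 5 (remaining 4)
9 → bin 6 (remaining 11)
9 → bin 6 (remaining 2)
9 → bin 7 (remaining 11)
8 → bin 7 (remaining 3)
8 → bin 8 (remaining 12)
7 → bin 8 (remaining 5)
6 → bin 9 (remaining 14)
5 → bin 8 (remaining 0)
2 → bin 3 (remaining 2)
2 → bin 3 (remaining 0)
1 → bin 1 (remaining 0)
Final bins: [19,1] [19] [16,2,2] [16] [16] [9,9] [9,8] [8,7,5] [6].

9 bins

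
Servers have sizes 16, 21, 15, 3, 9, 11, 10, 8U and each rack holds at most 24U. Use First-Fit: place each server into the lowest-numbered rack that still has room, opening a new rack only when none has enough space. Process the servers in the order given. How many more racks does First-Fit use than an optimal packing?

First-Fit: [16,3] [21] [15,9] [11,10] [8] → 5 racks.
Total size 93U; any packing needs at least ⌈93/24⌉ = 4 racks.
An optimal packing achieves that bound: [21,3] [16,8] [15,9] [11,10] → 4 racks.
Excess: 5 − 4 = 1.

1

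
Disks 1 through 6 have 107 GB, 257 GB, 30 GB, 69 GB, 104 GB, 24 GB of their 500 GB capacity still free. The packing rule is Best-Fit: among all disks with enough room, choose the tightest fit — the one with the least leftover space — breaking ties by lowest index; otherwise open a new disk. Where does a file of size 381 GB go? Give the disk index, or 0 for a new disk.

0

No disk has ≥ 381 GB free, so a new disk is opened.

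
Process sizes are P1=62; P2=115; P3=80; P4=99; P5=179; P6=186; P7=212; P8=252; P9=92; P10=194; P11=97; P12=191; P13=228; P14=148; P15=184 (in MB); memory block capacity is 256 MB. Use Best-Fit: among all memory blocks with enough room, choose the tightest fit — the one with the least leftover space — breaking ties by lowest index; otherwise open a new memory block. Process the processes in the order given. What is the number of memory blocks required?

memory block 1: place P1 (62 MB), 194 MB left
memory block 1: place P2 (115 MB), 79 MB left
memory block 2: place P3 (80 MB), 176 MB left
memory block 2: place P4 (99 MB), 77 MB left
memory block 3: place P5 (179 MB), 77 MB left
memory block 4: place P6 (186 MB), 70 MB left
memory block 5: place P7 (212 MB), 44 MB left
memory block 6: place P8 (252 MB), 4 MB left
memory block 7: place P9 (92 MB), 164 MB left
memory block 8: place P10 (194 MB), 62 MB left
memory block 7: place P11 (97 MB), 67 MB left
memory block 9: place P12 (191 MB), 65 MB left
memory block 10: place P13 (228 MB), 28 MB left
memory block 11: place P14 (148 MB), 108 MB left
memory block 12: place P15 (184 MB), 72 MB left

12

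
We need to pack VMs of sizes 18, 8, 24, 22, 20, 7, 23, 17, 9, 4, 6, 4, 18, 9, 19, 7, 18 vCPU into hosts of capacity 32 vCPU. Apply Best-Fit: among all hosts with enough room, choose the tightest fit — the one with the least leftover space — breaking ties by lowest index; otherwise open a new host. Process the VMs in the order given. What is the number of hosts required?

9

Put 18 vCPU in host 1; 14 vCPU remain.
Put 8 vCPU in host 1; 6 vCPU remain.
Put 24 vCPU in host 2; 8 vCPU remain.
Put 22 vCPU in host 3; 10 vCPU remain.
Put 20 vCPU in host 4; 12 vCPU remain.
Put 7 vCPU in host 2; 1 vCPU remain.
Put 23 vCPU in host 5; 9 vCPU remain.
Put 17 vCPU in host 6; 15 vCPU remain.
Put 9 vCPU in host 5; 0 vCPU remain.
Put 4 vCPU in host 1; 2 vCPU remain.
Put 6 vCPU in host 3; 4 vCPU remain.
Put 4 vCPU in host 3; 0 vCPU remain.
Put 18 vCPU in host 7; 14 vCPU remain.
Put 9 vCPU in host 4; 3 vCPU remain.
Put 19 vCPU in host 8; 13 vCPU remain.
Put 7 vCPU in host 8; 6 vCPU remain.
Put 18 vCPU in host 9; 14 vCPU remain.
Final hosts: [18,8,4] [24,7] [22,6,4] [20,9] [23,9] [17] [18] [19,7] [18].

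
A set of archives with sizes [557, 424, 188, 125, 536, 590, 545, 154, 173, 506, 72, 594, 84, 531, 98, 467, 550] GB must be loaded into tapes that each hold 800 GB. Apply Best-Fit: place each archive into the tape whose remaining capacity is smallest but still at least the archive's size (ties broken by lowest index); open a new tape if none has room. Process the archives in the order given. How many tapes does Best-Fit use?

557 GB → tape 1 (remaining 243 GB)
424 GB → tape 2 (remaining 376 GB)
188 GB → tape 1 (remaining 55 GB)
125 GB → tape 2 (remaining 251 GB)
536 GB → tape 3 (remaining 264 GB)
590 GB → tape 4 (remaining 210 GB)
545 GB → tape 5 (remaining 255 GB)
154 GB → tape 4 (remaining 56 GB)
173 GB → tape 2 (remaining 78 GB)
506 GB → tape 6 (remaining 294 GB)
72 GB → tape 2 (remaining 6 GB)
594 GB → tape 7 (remaining 206 GB)
84 GB → tape 7 (remaining 122 GB)
531 GB → tape 8 (remaining 269 GB)
98 GB → tape 7 (remaining 24 GB)
467 GB → tape 9 (remaining 333 GB)
550 GB → tape 10 (remaining 250 GB)

10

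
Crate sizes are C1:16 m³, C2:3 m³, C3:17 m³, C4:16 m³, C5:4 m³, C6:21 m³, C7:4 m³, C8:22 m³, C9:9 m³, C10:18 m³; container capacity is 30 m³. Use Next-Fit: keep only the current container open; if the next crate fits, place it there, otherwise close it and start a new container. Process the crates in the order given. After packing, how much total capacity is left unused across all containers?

container 1: place C1 (16 m³), 14 m³ left
container 1: place C2 (3 m³), 11 m³ left
container 2: place C3 (17 m³), 13 m³ left
container 3: place C4 (16 m³), 14 m³ left
container 3: place C5 (4 m³), 10 m³ left
container 4: place C6 (21 m³), 9 m³ left
container 4: place C7 (4 m³), 5 m³ left
container 5: place C8 (22 m³), 8 m³ left
container 6: place C9 (9 m³), 21 m³ left
container 6: place C10 (18 m³), 3 m³ left
6 containers × 30 m³ = 180 m³; used 130 m³; unused 50 m³.

50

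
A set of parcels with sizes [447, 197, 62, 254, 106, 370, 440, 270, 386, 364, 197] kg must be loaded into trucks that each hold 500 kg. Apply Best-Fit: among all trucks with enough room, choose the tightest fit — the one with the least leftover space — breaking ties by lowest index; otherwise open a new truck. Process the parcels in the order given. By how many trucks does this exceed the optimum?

1

Best-Fit: [447] [197,62,106] [254] [370] [440] [270,197] [386] [364] → 8 trucks.
Total size 3093 kg; any packing needs at least ⌈3093/500⌉ = 7 trucks.
An optimal packing achieves that bound: [447] [440] [386,106] [370,62] [364] [270,197] [254,197] → 7 trucks.
Excess: 8 − 7 = 1.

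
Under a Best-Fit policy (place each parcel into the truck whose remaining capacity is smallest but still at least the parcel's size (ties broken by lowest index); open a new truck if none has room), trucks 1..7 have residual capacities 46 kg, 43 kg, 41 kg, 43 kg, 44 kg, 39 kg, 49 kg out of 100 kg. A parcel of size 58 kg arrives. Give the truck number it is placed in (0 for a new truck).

0

No truck has ≥ 58 kg free, so a new truck is opened.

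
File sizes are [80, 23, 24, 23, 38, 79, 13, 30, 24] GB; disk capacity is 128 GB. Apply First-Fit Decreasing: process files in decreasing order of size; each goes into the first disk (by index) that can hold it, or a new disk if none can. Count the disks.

Sorted descending: 80, 79, 38, 30, 24, 24, 23, 23, 13.
80 GB → disk 1 (remaining 48 GB)
79 GB → disk 2 (remaining 49 GB)
38 GB → disk 1 (remaining 10 GB)
30 GB → disk 2 (remaining 19 GB)
24 GB → disk 3 (remaining 104 GB)
24 GB → disk 3 (remaining 80 GB)
23 GB → disk 3 (remaining 57 GB)
23 GB → disk 3 (remaining 34 GB)
13 GB → disk 2 (remaining 6 GB)
Final disks: [80,38] [79,30,13] [24,24,23,23].

3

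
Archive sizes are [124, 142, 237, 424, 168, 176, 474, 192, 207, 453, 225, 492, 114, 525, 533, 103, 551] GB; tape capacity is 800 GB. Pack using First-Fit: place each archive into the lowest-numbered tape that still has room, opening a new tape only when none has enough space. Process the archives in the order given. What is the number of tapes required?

tape 1: place 124 GB, 676 GB left
tape 1: place 142 GB, 534 GB left
tape 1: place 237 GB, 297 GB left
tape 2: place 424 GB, 376 GB left
tape 1: place 168 GB, 129 GB left
tape 2: place 176 GB, 200 GB left
tape 3: place 474 GB, 326 GB left
tape 2: place 192 GB, 8 GB left
tape 3: place 207 GB, 119 GB left
tape 4: place 453 GB, 347 GB left
tape 4: place 225 GB, 122 GB left
tape 5: place 492 GB, 308 GB left
tape 1: place 114 GB, 15 GB left
tape 6: place 525 GB, 275 GB left
tape 7: place 533 GB, 267 GB left
tape 3: place 103 GB, 16 GB left
tape 8: place 551 GB, 249 GB left

8 tapes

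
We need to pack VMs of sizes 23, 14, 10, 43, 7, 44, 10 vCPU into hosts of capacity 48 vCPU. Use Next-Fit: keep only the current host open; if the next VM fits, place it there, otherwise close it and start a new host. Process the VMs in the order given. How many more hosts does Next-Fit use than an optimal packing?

Next-Fit: [23,14,10] [43] [7] [44] [10] → 5 hosts.
Total size 151 vCPU; any packing needs at least ⌈151/48⌉ = 4 hosts.
An optimal packing achieves that bound: [44] [43] [23,14,10] [10,7] → 4 hosts.
Excess: 5 − 4 = 1.

1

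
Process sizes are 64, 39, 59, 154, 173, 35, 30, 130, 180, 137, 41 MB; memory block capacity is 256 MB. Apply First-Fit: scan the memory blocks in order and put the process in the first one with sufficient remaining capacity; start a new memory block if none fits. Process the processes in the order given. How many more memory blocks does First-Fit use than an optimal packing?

First-Fit: [64,39,59,35,30] [154,41] [173] [130] [180] [137] → 6 memory blocks.
Total size 1042 MB; any packing needs at least ⌈1042/256⌉ = 5 memory blocks.
An optimal packing achieves that bound: [180,64] [173,59] [154,41,39] [137,35,30] [130] → 5 memory blocks.
Excess: 6 − 5 = 1.

1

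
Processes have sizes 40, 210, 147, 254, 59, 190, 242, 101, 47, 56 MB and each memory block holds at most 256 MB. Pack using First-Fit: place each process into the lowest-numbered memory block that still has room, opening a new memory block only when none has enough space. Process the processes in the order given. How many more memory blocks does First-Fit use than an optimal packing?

0

First-Fit: [40,210] [147,59,47] [254] [190,56] [242] [101] → 6 memory blocks.
Total size 1346 MB; any packing needs at least ⌈1346/256⌉ = 6 memory blocks.
So 6 is already optimal.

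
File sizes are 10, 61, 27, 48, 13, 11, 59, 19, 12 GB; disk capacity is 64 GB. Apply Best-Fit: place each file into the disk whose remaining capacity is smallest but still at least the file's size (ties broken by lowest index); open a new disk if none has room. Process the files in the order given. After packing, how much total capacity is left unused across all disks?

60

Put 10 GB in disk 1; 54 GB remain.
Put 61 GB in disk 2; 3 GB remain.
Put 27 GB in disk 1; 27 GB remain.
Put 48 GB in disk 3; 16 GB remain.
Put 13 GB in disk 3; 3 GB remain.
Put 11 GB in disk 1; 16 GB remain.
Put 59 GB in disk 4; 5 GB remain.
Put 19 GB in disk 5; 45 GB remain.
Put 12 GB in disk 1; 4 GB remain.
5 disks × 64 GB = 320 GB; used 260 GB; unused 60 GB.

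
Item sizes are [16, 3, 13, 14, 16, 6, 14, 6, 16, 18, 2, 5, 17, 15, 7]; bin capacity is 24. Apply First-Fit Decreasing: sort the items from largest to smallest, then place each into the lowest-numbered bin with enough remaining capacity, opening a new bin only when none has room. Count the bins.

Sorted descending: 18, 17, 16, 16, 16, 15, 14, 14, 13, 7, 6, 6, 5, 3, 2.
bin 1: place 18, 6 left
bin 2: place 17, 7 left
bin 3: place 16, 8 left
bin 4: place 16, 8 left
bin 5: place 16, 8 left
bin 6: place 15, 9 left
bin 7: place 14, 10 left
bin 8: place 14, 10 left
bin 9: place 13, 11 left
bin 2: place 7, 0 left
bin 1: place 6, 0 left
bin 3: place 6, 2 left
bin 4: place 5, 3 left
bin 4: place 3, 0 left
bin 3: place 2, 0 left

9 bins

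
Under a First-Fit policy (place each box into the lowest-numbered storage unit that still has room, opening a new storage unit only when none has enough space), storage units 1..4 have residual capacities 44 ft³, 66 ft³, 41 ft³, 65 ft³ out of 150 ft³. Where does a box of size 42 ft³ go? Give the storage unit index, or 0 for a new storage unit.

Storage units with room: storage unit 1 (44 ft³), storage unit 2 (66 ft³), storage unit 4 (65 ft³).
The first with room is storage unit 1.

1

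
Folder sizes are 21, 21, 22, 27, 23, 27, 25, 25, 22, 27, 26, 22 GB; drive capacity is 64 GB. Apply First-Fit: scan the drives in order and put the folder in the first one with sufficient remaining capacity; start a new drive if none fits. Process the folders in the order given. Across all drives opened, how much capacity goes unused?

Put 21 GB in drive 1; 43 GB remain.
Put 21 GB in drive 1; 22 GB remain.
Put 22 GB in drive 1; 0 GB remain.
Put 27 GB in drive 2; 37 GB remain.
Put 23 GB in drive 2; 14 GB remain.
Put 27 GB in drive 3; 37 GB remain.
Put 25 GB in drive 3; 12 GB remain.
Put 25 GB in drive 4; 39 GB remain.
Put 22 GB in drive 4; 17 GB remain.
Put 27 GB in drive 5; 37 GB remain.
Put 26 GB in drive 5; 11 GB remain.
Put 22 GB in drive 6; 42 GB remain.
6 drives × 64 GB = 384 GB; used 288 GB; unused 96 GB.

96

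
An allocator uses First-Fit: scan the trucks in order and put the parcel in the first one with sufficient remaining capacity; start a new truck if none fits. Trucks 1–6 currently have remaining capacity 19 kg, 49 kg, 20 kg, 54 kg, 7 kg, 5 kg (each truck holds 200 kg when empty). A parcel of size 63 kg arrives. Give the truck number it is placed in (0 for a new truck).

0

No truck has ≥ 63 kg free, so a new truck is opened.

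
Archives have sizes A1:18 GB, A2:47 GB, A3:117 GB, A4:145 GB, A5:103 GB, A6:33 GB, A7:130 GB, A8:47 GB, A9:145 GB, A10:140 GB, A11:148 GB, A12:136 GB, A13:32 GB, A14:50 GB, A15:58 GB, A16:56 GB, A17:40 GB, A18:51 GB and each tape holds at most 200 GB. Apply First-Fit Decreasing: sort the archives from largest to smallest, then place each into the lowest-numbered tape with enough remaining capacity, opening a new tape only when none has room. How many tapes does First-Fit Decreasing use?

8

Sorted descending: 148, 145, 145, 140, 136, 130, 117, 103, 58, 56, 51, 50, 47, 47, 40, 33, 32, 18.
148 GB → tape 1 (remaining 52 GB)
145 GB → tape 2 (remaining 55 GB)
145 GB → tape 3 (remaining 55 GB)
140 GB → tape 4 (remaining 60 GB)
136 GB → tape 5 (remaining 64 GB)
130 GB → tape 6 (remaining 70 GB)
117 GB → tape 7 (remaining 83 GB)
103 GB → tape 8 (remaining 97 GB)
58 GB → tape 4 (remaining 2 GB)
56 GB → tape 5 (remaining 8 GB)
51 GB → tape 1 (remaining 1 GB)
50 GB → tape 2 (remaining 5 GB)
47 GB → tape 3 (remaining 8 GB)
47 GB → tape 6 (remaining 23 GB)
40 GB → tape 7 (remaining 43 GB)
33 GB → tape 7 (remaining 10 GB)
32 GB → tape 8 (remaining 65 GB)
18 GB → tape 6 (remaining 5 GB)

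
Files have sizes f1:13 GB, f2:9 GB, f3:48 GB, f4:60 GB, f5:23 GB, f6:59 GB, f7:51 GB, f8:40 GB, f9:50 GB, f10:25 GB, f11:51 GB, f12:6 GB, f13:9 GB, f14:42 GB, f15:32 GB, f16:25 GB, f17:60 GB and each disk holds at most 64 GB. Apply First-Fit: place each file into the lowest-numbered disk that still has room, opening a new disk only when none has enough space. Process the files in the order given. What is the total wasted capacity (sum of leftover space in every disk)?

f1 (13 GB) → disk 1 (remaining 51 GB)
f2 (9 GB) → disk 1 (remaining 42 GB)
f3 (48 GB) → disk 2 (remaining 16 GB)
f4 (60 GB) → disk 3 (remaining 4 GB)
f5 (23 GB) → disk 1 (remaining 19 GB)
f6 (59 GB) → disk 4 (remaining 5 GB)
f7 (51 GB) → disk 5 (remaining 13 GB)
f8 (40 GB) → disk 6 (remaining 24 GB)
f9 (50 GB) → disk 7 (remaining 14 GB)
f10 (25 GB) → disk 8 (remaining 39 GB)
f11 (51 GB) → disk 9 (remaining 13 GB)
f12 (6 GB) → disk 1 (remaining 13 GB)
f13 (9 GB) → disk 1 (remaining 4 GB)
f14 (42 GB) → disk 10 (remaining 22 GB)
f15 (32 GB) → disk 8 (remaining 7 GB)
f16 (25 GB) → disk 11 (remaining 39 GB)
f17 (60 GB) → disk 12 (remaining 4 GB)
12 disks × 64 GB = 768 GB; used 603 GB; unused 165 GB.

165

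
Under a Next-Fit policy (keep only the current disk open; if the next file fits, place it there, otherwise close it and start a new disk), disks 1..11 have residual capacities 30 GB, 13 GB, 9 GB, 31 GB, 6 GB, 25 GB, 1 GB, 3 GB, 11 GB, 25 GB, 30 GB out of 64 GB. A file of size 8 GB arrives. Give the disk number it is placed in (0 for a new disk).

11

Next-Fit only looks at disk 11, which has 30 GB free.
8 GB fits there.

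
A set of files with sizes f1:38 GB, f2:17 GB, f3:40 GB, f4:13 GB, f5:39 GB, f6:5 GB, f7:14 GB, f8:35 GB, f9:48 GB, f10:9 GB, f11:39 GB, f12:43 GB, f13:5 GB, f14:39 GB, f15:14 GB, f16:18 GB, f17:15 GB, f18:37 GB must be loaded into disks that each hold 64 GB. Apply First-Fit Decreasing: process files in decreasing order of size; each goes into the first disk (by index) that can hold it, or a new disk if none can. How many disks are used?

9 disks

Sorted descending: 48, 43, 40, 39, 39, 39, 38, 37, 35, 18, 17, 15, 14, 14, 13, 9, 5, 5.
Put 48 GB in disk 1; 16 GB remain.
Put 43 GB in disk 2; 21 GB remain.
Put 40 GB in disk 3; 24 GB remain.
Put 39 GB in disk 4; 25 GB remain.
Put 39 GB in disk 5; 25 GB remain.
Put 39 GB in disk 6; 25 GB remain.
Put 38 GB in disk 7; 26 GB remain.
Put 37 GB in disk 8; 27 GB remain.
Put 35 GB in disk 9; 29 GB remain.
Put 18 GB in disk 2; 3 GB remain.
Put 17 GB in disk 3; 7 GB remain.
Put 15 GB in disk 1; 1 GB remain.
Put 14 GB in disk 4; 11 GB remain.
Put 14 GB in disk 5; 11 GB remain.
Put 13 GB in disk 6; 12 GB remain.
Put 9 GB in disk 4; 2 GB remain.
Put 5 GB in disk 3; 2 GB remain.
Put 5 GB in disk 5; 6 GB remain.
Final disks: [48,15] [43,18] [40,17,5] [39,14,9] [39,14,5] [39,13] [38] [37] [35].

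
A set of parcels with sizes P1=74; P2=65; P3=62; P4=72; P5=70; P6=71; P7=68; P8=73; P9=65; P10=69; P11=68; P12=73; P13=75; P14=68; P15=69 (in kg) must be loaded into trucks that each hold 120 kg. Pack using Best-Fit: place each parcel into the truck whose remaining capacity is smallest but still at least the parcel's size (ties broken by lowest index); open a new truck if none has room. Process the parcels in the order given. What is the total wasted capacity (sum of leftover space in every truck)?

758

P1 (74 kg) → truck 1 (remaining 46 kg)
P2 (65 kg) → truck 2 (remaining 55 kg)
P3 (62 kg) → truck 3 (remaining 58 kg)
P4 (72 kg) → truck 4 (remaining 48 kg)
P5 (70 kg) → truck 5 (remaining 50 kg)
P6 (71 kg) → truck 6 (remaining 49 kg)
P7 (68 kg) → truck 7 (remaining 52 kg)
P8 (73 kg) → truck 8 (remaining 47 kg)
P9 (65 kg) → truck 9 (remaining 55 kg)
P10 (69 kg) → truck 10 (remaining 51 kg)
P11 (68 kg) → truck 11 (remaining 52 kg)
P12 (73 kg) → truck 12 (remaining 47 kg)
P13 (75 kg) → truck 13 (remaining 45 kg)
P14 (68 kg) → truck 14 (remaining 52 kg)
P15 (69 kg) → truck 15 (remaining 51 kg)
15 trucks × 120 kg = 1800 kg; used 1042 kg; unused 758 kg.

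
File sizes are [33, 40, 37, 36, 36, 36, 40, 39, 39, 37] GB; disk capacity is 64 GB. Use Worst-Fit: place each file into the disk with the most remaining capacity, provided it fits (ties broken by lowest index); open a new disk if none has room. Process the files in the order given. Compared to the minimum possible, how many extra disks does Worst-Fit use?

Worst-Fit: [33] [40] [37] [36] [36] [36] [40] [39] [39] [37] → 10 disks.
10 files exceed 32 GB (half the capacity), and no two of those can share a disk, so at least 10 disks are needed.
So 10 is already optimal.

0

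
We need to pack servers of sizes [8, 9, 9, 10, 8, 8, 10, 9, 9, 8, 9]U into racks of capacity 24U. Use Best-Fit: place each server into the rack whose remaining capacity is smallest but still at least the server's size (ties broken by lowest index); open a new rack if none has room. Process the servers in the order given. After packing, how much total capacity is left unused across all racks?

23

rack 1: place 8U, 16U left
rack 1: place 9U, 7U left
rack 2: place 9U, 15U left
rack 2: place 10U, 5U left
rack 3: place 8U, 16U left
rack 3: place 8U, 8U left
rack 4: place 10U, 14U left
rack 4: place 9U, 5U left
rack 5: place 9U, 15U left
rack 3: place 8U, 0U left
rack 5: place 9U, 6U left
5 racks × 24U = 120U; used 97U; unused 23U.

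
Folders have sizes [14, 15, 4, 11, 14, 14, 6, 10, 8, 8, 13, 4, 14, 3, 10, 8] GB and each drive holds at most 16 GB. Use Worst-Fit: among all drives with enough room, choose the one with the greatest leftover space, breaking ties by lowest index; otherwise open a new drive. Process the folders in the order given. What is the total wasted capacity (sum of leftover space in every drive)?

Put 14 GB in drive 1; 2 GB remain.
Put 15 GB in drive 2; 1 GB remain.
Put 4 GB in drive 3; 12 GB remain.
Put 11 GB in drive 3; 1 GB remain.
Put 14 GB in drive 4; 2 GB remain.
Put 14 GB in drive 5; 2 GB remain.
Put 6 GB in drive 6; 10 GB remain.
Put 10 GB in drive 6; 0 GB remain.
Put 8 GB in drive 7; 8 GB remain.
Put 8 GB in drive 7; 0 GB remain.
Put 13 GB in drive 8; 3 GB remain.
Put 4 GB in drive 9; 12 GB remain.
Put 14 GB in drive 10; 2 GB remain.
Put 3 GB in drive 9; 9 GB remain.
Put 10 GB in drive 11; 6 GB remain.
Put 8 GB in drive 9; 1 GB remain.
11 drives × 16 GB = 176 GB; used 156 GB; unused 20 GB.

20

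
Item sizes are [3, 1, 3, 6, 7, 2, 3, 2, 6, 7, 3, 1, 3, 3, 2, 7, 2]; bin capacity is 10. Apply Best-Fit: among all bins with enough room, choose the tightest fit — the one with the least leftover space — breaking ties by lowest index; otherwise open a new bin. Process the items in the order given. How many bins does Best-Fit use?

Put 3 in bin 1; 7 remain.
Put 1 in bin 1; 6 remain.
Put 3 in bin 1; 3 remain.
Put 6 in bin 2; 4 remain.
Put 7 in bin 3; 3 remain.
Put 2 in bin 1; 1 remain.
Put 3 in bin 3; 0 remain.
Put 2 in bin 2; 2 remain.
Put 6 in bin 4; 4 remain.
Put 7 in bin 5; 3 remain.
Put 3 in bin 5; 0 remain.
Put 1 in bin 1; 0 remain.
Put 3 in bin 4; 1 remain.
Put 3 in bin 6; 7 remain.
Put 2 in bin 2; 0 remain.
Put 7 in bin 6; 0 remain.
Put 2 in bin 7; 8 remain.

7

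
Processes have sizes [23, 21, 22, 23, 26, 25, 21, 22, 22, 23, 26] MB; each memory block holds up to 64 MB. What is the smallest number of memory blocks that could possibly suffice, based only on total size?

4

Total size = 23 + 21 + 22 + 23 + 26 + 25 + 21 + 22 + 22 + 23 + 26 = 254 MB.
⌈254 / 64⌉ = 4.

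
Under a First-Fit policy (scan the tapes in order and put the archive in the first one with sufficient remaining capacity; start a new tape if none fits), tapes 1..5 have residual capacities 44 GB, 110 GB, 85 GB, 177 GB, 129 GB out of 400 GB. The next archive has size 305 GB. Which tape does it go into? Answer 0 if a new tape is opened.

No tape has ≥ 305 GB free, so a new tape is opened.

0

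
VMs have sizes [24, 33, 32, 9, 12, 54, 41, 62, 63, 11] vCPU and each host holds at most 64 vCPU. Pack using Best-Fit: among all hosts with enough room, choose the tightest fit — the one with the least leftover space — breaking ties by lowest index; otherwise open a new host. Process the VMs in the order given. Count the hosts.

Put 24 vCPU in host 1; 40 vCPU remain.
Put 33 vCPU in host 1; 7 vCPU remain.
Put 32 vCPU in host 2; 32 vCPU remain.
Put 9 vCPU in host 2; 23 vCPU remain.
Put 12 vCPU in host 2; 11 vCPU remain.
Put 54 vCPU in host 3; 10 vCPU remain.
Put 41 vCPU in host 4; 23 vCPU remain.
Put 62 vCPU in host 5; 2 vCPU remain.
Put 63 vCPU in host 6; 1 vCPU remain.
Put 11 vCPU in host 2; 0 vCPU remain.
Final hosts: [24,33] [32,9,12,11] [54] [41] [62] [63].

6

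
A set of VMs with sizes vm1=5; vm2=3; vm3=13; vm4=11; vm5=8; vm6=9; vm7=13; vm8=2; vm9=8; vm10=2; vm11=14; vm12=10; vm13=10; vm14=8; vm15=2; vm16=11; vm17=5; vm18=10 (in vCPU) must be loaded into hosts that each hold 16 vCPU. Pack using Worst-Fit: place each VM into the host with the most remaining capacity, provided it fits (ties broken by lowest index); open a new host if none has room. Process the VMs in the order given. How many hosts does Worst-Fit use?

host 1: place vm1 (5 vCPU), 11 vCPU left
host 1: place vm2 (3 vCPU), 8 vCPU left
host 2: place vm3 (13 vCPU), 3 vCPU left
host 3: place vm4 (11 vCPU), 5 vCPU left
host 1: place vm5 (8 vCPU), 0 vCPU left
host 4: place vm6 (9 vCPU), 7 vCPU left
host 5: place vm7 (13 vCPU), 3 vCPU left
host 4: place vm8 (2 vCPU), 5 vCPU left
host 6: place vm9 (8 vCPU), 8 vCPU left
host 6: place vm10 (2 vCPU), 6 vCPU left
host 7: place vm11 (14 vCPU), 2 vCPU left
host 8: place vm12 (10 vCPU), 6 vCPU left
host 9: place vm13 (10 vCPU), 6 vCPU left
host 10: place vm14 (8 vCPU), 8 vCPU left
host 10: place vm15 (2 vCPU), 6 vCPU left
host 11: place vm16 (11 vCPU), 5 vCPU left
host 6: place vm17 (5 vCPU), 1 vCPU left
host 12: place vm18 (10 vCPU), 6 vCPU left
Final hosts: [5,3,8] [13] [11] [9,2] [13] [8,2,5] [14] [10] [10] [8,2] [11] [10].

12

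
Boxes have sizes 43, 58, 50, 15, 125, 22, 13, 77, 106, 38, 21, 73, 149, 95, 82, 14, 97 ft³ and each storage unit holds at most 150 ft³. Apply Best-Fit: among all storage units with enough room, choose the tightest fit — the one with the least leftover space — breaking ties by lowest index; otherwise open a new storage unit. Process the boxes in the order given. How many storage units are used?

43 ft³ → storage unit 1 (remaining 107 ft³)
58 ft³ → storage unit 1 (remaining 49 ft³)
50 ft³ → storage unit 2 (remaining 100 ft³)
15 ft³ → storage unit 1 (remaining 34 ft³)
125 ft³ → storage unit 3 (remaining 25 ft³)
22 ft³ → storage unit 3 (remaining 3 ft³)
13 ft³ → storage unit 1 (remaining 21 ft³)
77 ft³ → storage unit 2 (remaining 23 ft³)
106 ft³ → storage unit 4 (remaining 44 ft³)
38 ft³ → storage unit 4 (remaining 6 ft³)
21 ft³ → storage unit 1 (remaining 0 ft³)
73 ft³ → storage unit 5 (remaining 77 ft³)
149 ft³ → storage unit 6 (remaining 1 ft³)
95 ft³ → storage unit 7 (remaining 55 ft³)
82 ft³ → storage unit 8 (remaining 68 ft³)
14 ft³ → storage unit 2 (remaining 9 ft³)
97 ft³ → storage unit 9 (remaining 53 ft³)

9 storage units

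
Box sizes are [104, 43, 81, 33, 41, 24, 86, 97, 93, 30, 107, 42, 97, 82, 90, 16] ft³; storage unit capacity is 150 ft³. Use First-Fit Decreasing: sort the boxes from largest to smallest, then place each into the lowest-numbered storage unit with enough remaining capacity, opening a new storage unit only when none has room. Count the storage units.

Sorted descending: 107, 104, 97, 97, 93, 90, 86, 82, 81, 43, 42, 41, 33, 30, 24, 16.
Put 107 ft³ in storage unit 1; 43 ft³ remain.
Put 104 ft³ in storage unit 2; 46 ft³ remain.
Put 97 ft³ in storage unit 3; 53 ft³ remain.
Put 97 ft³ in storage unit 4; 53 ft³ remain.
Put 93 ft³ in storage unit 5; 57 ft³ remain.
Put 90 ft³ in storage unit 6; 60 ft³ remain.
Put 86 ft³ in storage unit 7; 64 ft³ remain.
Put 82 ft³ in storage unit 8; 68 ft³ remain.
Put 81 ft³ in storage unit 9; 69 ft³ remain.
Put 43 ft³ in storage unit 1; 0 ft³ remain.
Put 42 ft³ in storage unit 2; 4 ft³ remain.
Put 41 ft³ in storage unit 3; 12 ft³ remain.
Put 33 ft³ in storage unit 4; 20 ft³ remain.
Put 30 ft³ in storage unit 5; 27 ft³ remain.
Put 24 ft³ in storage unit 5; 3 ft³ remain.
Put 16 ft³ in storage unit 4; 4 ft³ remain.
Final storage units: [107,43] [104,42] [97,41] [97,33,16] [93,30,24] [90] [86] [82] [81].

9 storage units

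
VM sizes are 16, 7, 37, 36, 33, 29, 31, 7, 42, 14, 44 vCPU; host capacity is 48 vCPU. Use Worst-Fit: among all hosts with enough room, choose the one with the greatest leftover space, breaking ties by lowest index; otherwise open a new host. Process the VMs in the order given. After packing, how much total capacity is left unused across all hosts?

16 vCPU → host 1 (remaining 32 vCPU)
7 vCPU → host 1 (remaining 25 vCPU)
37 vCPU → host 2 (remaining 11 vCPU)
36 vCPU → host 3 (remaining 12 vCPU)
33 vCPU → host 4 (remaining 15 vCPU)
29 vCPU → host 5 (remaining 19 vCPU)
31 vCPU → host 6 (remaining 17 vCPU)
7 vCPU → host 1 (remaining 18 vCPU)
42 vCPU → host 7 (remaining 6 vCPU)
14 vCPU → host 5 (remaining 5 vCPU)
44 vCPU → host 8 (remaining 4 vCPU)
8 hosts × 48 vCPU = 384 vCPU; used 296 vCPU; unused 88 vCPU.

88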